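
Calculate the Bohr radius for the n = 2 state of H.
0.2117 nm (or 2.1167 Å)

The Bohr radius formula is:
r_n = n² a₀ / Z

where a₀ = 0.0529177 nm is the Bohr radius.

For H (Z = 1) at n = 2:
r_2 = 2² × 0.0529177 nm / 1
r_2 = 4 × 0.0529177 nm / 1
r_2 = 0.21167 nm / 1
r_2 = 0.2117 nm

The electron orbits at approximately 0.2117 nm from the nucleus.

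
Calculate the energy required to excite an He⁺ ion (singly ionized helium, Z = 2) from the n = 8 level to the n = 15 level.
0.608 eV

The energy levels of a hydrogen-like atom are E_n = -13.6057 Z² eV / n².

Energy at n = 8: E_8 = -13.6057 × 2² / 8² = -0.850356 eV
Energy at n = 15: E_15 = -13.6057 × 2² / 15² = -0.241879 eV

The excitation energy is the difference:
ΔE = E_15 - E_8
ΔE = -0.241879 - (-0.850356)
ΔE = 0.608 eV

Since this is positive, energy must be absorbed (photon absorption).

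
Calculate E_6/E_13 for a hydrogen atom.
4.694444

Using E_n = -13.6057 Z² / n² eV with Z = 1:

E_6 = -13.6057 / 6² = -13.6057 / 36 = -0.377936111111 eV
E_13 = -13.6057 / 13² = -13.6057 / 169 = -0.080507100592 eV

The ratio is:
E_6/E_13 = (-0.377936111111) / (-0.080507100592)
E_6/E_13 = (-13.6057/36) / (-13.6057/169)
E_6/E_13 = 169/36
E_6/E_13 = 4.694444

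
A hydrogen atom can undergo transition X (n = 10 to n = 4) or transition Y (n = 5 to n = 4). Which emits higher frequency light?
10 → 4

Calculate the energy for each transition:

Transition 10 → 4:
ΔE₁ = |E_4 - E_10| = |-13.6057/4² - (-13.6057/10²)|
ΔE₁ = |-0.8503562500 - (-0.1360570000)| = 0.7142993 eV

Transition 5 → 4:
ΔE₂ = |E_4 - E_5| = |-13.6057/4² - (-13.6057/5²)|
ΔE₂ = |-0.8503562500 - (-0.5442280000)| = 0.3061283 eV

Since 0.7142993 eV > 0.3061283 eV, the transition 10 → 4 emits the more energetic photon.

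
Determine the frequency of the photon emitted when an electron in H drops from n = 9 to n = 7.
2.65243e+13 Hz

First, find the transition energy:
E_9 = -13.6057 / 9² = -0.167971605 eV
E_7 = -13.6057 / 7² = -0.277667347 eV
|ΔE| = |E_7 - E_9| = 0.109695742 eV

Convert to Joules: E = 0.109695742 eV × (1.602177 × 10⁻¹⁹ J/eV) = 1.7575199e-20 J

Using E = hf:
f = E/h = 1.7575199e-20 J / (6.62607 × 10⁻³⁴ J·s)
f = 2.65243e+13 Hz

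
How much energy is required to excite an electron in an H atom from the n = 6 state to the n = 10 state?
0.24188 eV

The energy levels of a hydrogen-like atom are E_n = -13.6057 eV / n².

Energy at n = 6: E_6 = -13.6057 / 6² = -0.37793611 eV
Energy at n = 10: E_10 = -13.6057 / 10² = -0.13605700 eV

The excitation energy is the difference:
ΔE = E_10 - E_6
ΔE = -0.13605700 - (-0.37793611)
ΔE = 0.24188 eV

Since this is positive, energy must be absorbed (photon absorption).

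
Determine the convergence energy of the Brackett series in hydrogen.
0.850 eV

The series limit corresponds to the transition from n = ∞ to n = 4.
This is the highest energy (shortest wavelength) transition in the Brackett series.

E_∞ = 0 eV
E_4 = -13.6057 / 4² = -0.850 eV

Energy at series limit:
ΔE = E_∞ - E_4 = 0 - (-0.850) = 0.850 eV

This energy equals the ionization energy from the n = 4 state of hydrogen.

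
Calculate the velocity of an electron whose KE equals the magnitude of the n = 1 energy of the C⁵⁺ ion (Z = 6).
1.31262e+07 m/s (or 4.378% of c)

The binding energy at n = 1 for C⁵⁺ is:
E_1 = -13.6057 × 6²/1² = -489.805200 eV
|E_1| = 489.805200 eV

Convert to Joules:
KE = 489.805200 eV × (1.602177 × 10⁻¹⁹ J/eV) = 7.8475463e-17 J

Using KE = ½mv²:
v = √(2·KE/m_e)
v = √(2 × 7.8475463e-17 J / 9.10938 × 10⁻³¹ kg)
v = 1.31262e+07 m/s

This is approximately 4.378% the speed of light.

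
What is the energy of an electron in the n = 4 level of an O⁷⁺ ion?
-54.423 eV

For hydrogen-like ions, the energy levels scale with Z²:
E_n = -13.6057 Z² / n² eV

For O⁷⁺ (Z = 8) at n = 4:
E_4 = -13.6057 × 8² / 4²
E_4 = -13.6057 × 64 / 16
E_4 = -870.7648 / 16
E_4 = -54.423 eV

The energy is 64 times more negative than hydrogen at the same n due to the stronger nuclear charge.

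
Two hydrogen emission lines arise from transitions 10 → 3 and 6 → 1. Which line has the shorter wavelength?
6 → 1

Calculate the energy for each transition:

Transition 10 → 3:
ΔE₁ = |E_3 - E_10| = |-13.6057/3² - (-13.6057/10²)|
ΔE₁ = |-1.51174444 - (-0.13605700)| = 1.37569 eV

Transition 6 → 1:
ΔE₂ = |E_1 - E_6| = |-13.6057/1² - (-13.6057/6²)|
ΔE₂ = |-13.60570000 - (-0.37793611)| = 13.22776 eV

Since 13.22776 eV > 1.37569 eV, the transition 6 → 1 emits the more energetic photon.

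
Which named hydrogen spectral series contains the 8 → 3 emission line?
Paschen series

The spectral series in hydrogen are named based on the final (lower) energy level:
- Lyman series: n_final = 1 (ultraviolet)
- Balmer series: n_final = 2 (visible/near-UV)
- Paschen series: n_final = 3 (infrared)
- Brackett series: n_final = 4 (infrared)
- Pfund series: n_final = 5 (far infrared)

Since this transition ends at n = 3, it belongs to the Paschen series.

For reference, this 8 → 3 line has photon energy
ΔE = 13.6057 eV × (1/3² - 1/8²) = 1.2991554 eV,
corresponding to wavelength λ = hc/ΔE = 1239.84 eV·nm / 1.2991554 eV = 954.343 nm in the infrared region.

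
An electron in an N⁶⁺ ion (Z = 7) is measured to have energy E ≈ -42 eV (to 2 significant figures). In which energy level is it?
n = 4

The exact energy levels follow E_n = -13.6057 Z² / n² eV with Z = 7.

The measured value (-42 eV) is reported to only 2 significant figures, so we must test candidate n values and see which one matches to that precision.

Candidate energies:
  n = 2:  E = -13.6057 × 7² / 2² = -166.669825 eV
  n = 3:  E = -13.6057 × 7² / 3² = -74.075478 eV
  n = 4:  E = -13.6057 × 7² / 4² = -41.667456 eV  ← matches
  n = 5:  E = -13.6057 × 7² / 5² = -26.667172 eV
  n = 6:  E = -13.6057 × 7² / 6² = -18.518869 eV

Checking against the measurement of -42 eV (2 sig figs), only n = 4 agrees:
E_4 = -41.667456 eV, which rounds to -42 eV ✓

Therefore n = 4.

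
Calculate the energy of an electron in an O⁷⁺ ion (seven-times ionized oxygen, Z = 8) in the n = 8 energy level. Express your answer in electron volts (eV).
-13.6057 eV

The energy levels of a hydrogen-like atom are given by:
E_n = -13.6057 Z² / n² eV  (with Z = 8 for O⁷⁺)

For n = 8:
E_8 = -13.6057 × 8² / 8²
E_8 = -13.6057 × 64 / 64
E_8 = -13.6057 eV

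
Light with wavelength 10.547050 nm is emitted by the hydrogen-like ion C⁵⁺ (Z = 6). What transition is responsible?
n = 10 → n = 2

First, find the photon energy from the wavelength (hc = 1239.84 eV·nm):
E = hc/λ = 1239.84 eV·nm / 10.547050 nm = 117.55325 eV

The energy levels of C⁵⁺ satisfy E_n = -13.6057 × 6² / n² eV, so an emission n_i → n_f releases
ΔE = 13.6057 × 6² × (1/n_f² − 1/n_i²) eV.

Setting ΔE equal to the photon energy:
1/n_f² − 1/n_i² = 117.55325 / (13.6057 × 6²) = 0.24000000

Since 1/n_i² must be positive, we need 1/n_f² > 0.24000000, i.e. n_f ≤ 2. For each allowed n_f, solve n_i = (1/n_f² − 0.24000000)^(−1/2) and check whether it is a whole number:
  n_f = 1: 1/n_i² = 1.00000000 − 0.24000000 = 0.76000000 → n_i = 1.147  (not an integer) ✗
  n_f = 2: 1/n_i² = 0.25000000 − 0.24000000 = 0.01000000 → n_i = 10.000  → integer, n_i = 10 ✓

Only n_f = 2 gives an integer upper level, n_i = 10.

The transition is from n = 10 to n = 2 (emission).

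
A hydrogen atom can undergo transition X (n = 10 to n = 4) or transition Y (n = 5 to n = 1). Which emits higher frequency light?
5 → 1

Calculate the energy for each transition:

Transition 10 → 4:
ΔE₁ = |E_4 - E_10| = |-13.6057/4² - (-13.6057/10²)|
ΔE₁ = |-0.850356250000 - (-0.136057000000)| = 0.714299250 eV

Transition 5 → 1:
ΔE₂ = |E_1 - E_5| = |-13.6057/1² - (-13.6057/5²)|
ΔE₂ = |-13.605700000000 - (-0.544228000000)| = 13.061472000 eV

Since 13.061472000 eV > 0.714299250 eV, the transition 5 → 1 emits the more energetic photon.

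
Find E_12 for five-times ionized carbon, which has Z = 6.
-3.4014 eV

For hydrogen-like ions, the energy levels scale with Z²:
E_n = -13.6057 Z² / n² eV

For C⁵⁺ (Z = 6) at n = 12:
E_12 = -13.6057 × 6² / 12²
E_12 = -13.6057 × 36 / 144
E_12 = -489.8052 / 144
E_12 = -3.4014 eV

The energy is 36 times more negative than hydrogen at the same n due to the stronger nuclear charge.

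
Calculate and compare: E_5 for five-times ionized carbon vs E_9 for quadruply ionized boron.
C⁵⁺ at n = 5 (E = -19.59221 eV)

Using E_n = -13.6057 Z² / n² eV:

C⁵⁺ (Z = 6) at n = 5:
E = -13.6057 × 6² / 5² = -13.6057 × 36 / 25 = -19.59220800 eV

B⁴⁺ (Z = 5) at n = 9:
E = -13.6057 × 5² / 9² = -13.6057 × 25 / 81 = -4.19929012 eV

Since -19.59220800 eV < -4.19929012 eV,
C⁵⁺ at n = 5 is more tightly bound (requires more energy to ionize).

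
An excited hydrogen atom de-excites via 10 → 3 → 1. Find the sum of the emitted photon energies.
13.469643 eV

The energy levels of hydrogen are E_n = -13.6057 / n² eV.

First transition (10 → 3):
ΔE₁ = |E_3 - E_10|
ΔE₁ = |-1.511744444444 - (-0.136057000000)| = 1.375687444 eV

Second transition (3 → 1):
ΔE₂ = |E_1 - E_3|
ΔE₂ = |-13.605700000000 - (-1.511744444444)| = 12.093955556 eV

Total energy released:
E_total = ΔE₁ + ΔE₂ = 1.375687444 + 12.093955556 = 13.469643 eV

Note: This equals the direct transition 10 → 1: 13.469643 eV ✓
Energy is conserved regardless of the path taken.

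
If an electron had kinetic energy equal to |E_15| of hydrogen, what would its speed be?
1.458e+05 m/s (or 0.04865% of c)

The binding energy at n = 15 for hydrogen is:
E_15 = -13.6057/15² = -0.06046978 eV
|E_15| = 0.06046978 eV

Convert to Joules:
KE = 0.06046978 eV × (1.602177 × 10⁻¹⁹ J/eV) = 9.68833e-21 J

Using KE = ½mv²:
v = √(2·KE/m_e)
v = √(2 × 9.68833e-21 J / 9.10938 × 10⁻³¹ kg)
v = 1.458e+05 m/s

This is approximately 0.04865% the speed of light.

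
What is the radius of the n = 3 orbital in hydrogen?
0.4763 nm (or 4.7626 Å)

The Bohr radius formula is:
r_n = n² a₀ / Z

where a₀ = 0.0529177 nm is the Bohr radius.

For H (Z = 1) at n = 3:
r_3 = 3² × 0.0529177 nm / 1
r_3 = 9 × 0.0529177 nm / 1
r_3 = 0.47626 nm / 1
r_3 = 0.4763 nm

The electron orbits at approximately 0.4763 nm from the nucleus.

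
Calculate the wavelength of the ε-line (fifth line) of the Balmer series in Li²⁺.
44.10073 nm

The lines of a series are numbered from the longest wavelength (smallest ΔE) outward; the fifth line is the transition from n = n_f + 5 to n_f.
The Balmer series has all transitions ending at n_f = 2.

For Li²⁺ (Z = 3), the fifth line (ε-line) is the jump from n = 7 to n = 2:
E_7 = -13.6057 × 3² / 7² = -2.4990061 eV
E_2 = -13.6057 × 3² / 2² = -30.6128250 eV
ΔE = E_7 - E_2 = 28.1138189 eV

λ = hc/E = 1239.84 eV·nm / 28.1138189 eV
λ = 44.10073 nm

This is the ε-line of the Balmer series in Li²⁺.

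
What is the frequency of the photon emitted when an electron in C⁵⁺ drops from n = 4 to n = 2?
2.2206e+16 Hz

First, find the transition energy:
E_4 = -13.6057 × 6² / 4² = -30.612825 eV
E_2 = -13.6057 × 6² / 2² = -122.451300 eV
|ΔE| = |E_2 - E_4| = 91.838475 eV

Convert to Joules: E = 91.838475 eV × (1.602177 × 10⁻¹⁹ J/eV) = 1.471415e-17 J

Using E = hf:
f = E/h = 1.471415e-17 J / (6.62607 × 10⁻³⁴ J·s)
f = 2.2206e+16 Hz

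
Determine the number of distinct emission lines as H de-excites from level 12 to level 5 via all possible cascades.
28

The electron can occupy levels n = 5, 6, ..., 12 during de-excitation — that is m = 12 - 5 + 1 = 8 distinct levels.

The number of distinct spectral lines equals the number of ways to choose 2 of these m levels (each pair gives one possible emission transition):

Number of lines = m(m-1)/2 = 8×7/2 = 28

These correspond to all possible transitions between the 8 levels:
12 → 11, 12 → 10, 12 → 9, 12 → 8, 12 → 7, 12 → 6, 12 → 5, 11 → 10...

Each transition produces a photon with a unique energy (and thus wavelength). This count does not depend on Z.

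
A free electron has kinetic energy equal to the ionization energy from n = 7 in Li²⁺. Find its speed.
9.3758e+05 m/s (or 0.312744% of c)

The binding energy at n = 7 for Li²⁺ is:
E_7 = -13.6057 × 3²/7² = -2.49900612 eV
|E_7| = 2.49900612 eV

Convert to Joules:
KE = 2.49900612 eV × (1.602177 × 10⁻¹⁹ J/eV) = 4.003850e-19 J

Using KE = ½mv²:
v = √(2·KE/m_e)
v = √(2 × 4.003850e-19 J / 9.10938 × 10⁻³¹ kg)
v = 9.3758e+05 m/s

This is approximately 0.312744% the speed of light.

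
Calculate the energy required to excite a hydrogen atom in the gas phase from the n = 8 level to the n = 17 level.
0.166 eV

The energy levels of a hydrogen-like atom are E_n = -13.6057 eV / n².

Energy at n = 8: E_8 = -13.6057 / 8² = -0.212589 eV
Energy at n = 17: E_17 = -13.6057 / 17² = -0.047079 eV

The excitation energy is the difference:
ΔE = E_17 - E_8
ΔE = -0.047079 - (-0.212589)
ΔE = 0.166 eV

Since this is positive, energy must be absorbed (photon absorption).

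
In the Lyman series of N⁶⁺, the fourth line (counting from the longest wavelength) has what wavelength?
1.937213 nm

The lines of a series are numbered from the longest wavelength (smallest ΔE) outward; the fourth line is the transition from n = n_f + 4 to n_f.
The Lyman series has all transitions ending at n_f = 1.

For N⁶⁺ (Z = 7), the fourth line (δ-line) is the jump from n = 5 to n = 1:
E_5 = -13.6057 × 7² / 5² = -26.66717200 eV
E_1 = -13.6057 × 7² / 1² = -666.67930000 eV
ΔE = E_5 - E_1 = 640.01212800 eV

λ = hc/E = 1239.84 eV·nm / 640.01212800 eV
λ = 1.937213 nm

This is the δ-line of the Lyman series in N⁶⁺.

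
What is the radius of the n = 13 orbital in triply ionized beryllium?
2.235774 nm (or 22.357737 Å)

The Bohr radius formula is:
r_n = n² a₀ / Z

where a₀ = 0.052917721 nm is the Bohr radius.

For Be³⁺ (Z = 4) at n = 13:
r_13 = 13² × 0.052917721 nm / 4
r_13 = 169 × 0.052917721 nm / 4
r_13 = 8.9430948 nm / 4
r_13 = 2.235774 nm

The electron orbits at approximately 2.235774 nm from the nucleus.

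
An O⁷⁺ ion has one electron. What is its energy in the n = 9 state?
-10.750 eV

For hydrogen-like ions, the energy levels scale with Z²:
E_n = -13.6057 Z² / n² eV

For O⁷⁺ (Z = 8) at n = 9:
E_9 = -13.6057 × 8² / 9²
E_9 = -13.6057 × 64 / 81
E_9 = -870.7648 / 81
E_9 = -10.750 eV

The energy is 64 times more negative than hydrogen at the same n due to the stronger nuclear charge.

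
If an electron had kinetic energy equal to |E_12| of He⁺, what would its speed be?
3.64615e+05 m/s (or 0.1216% of c)

The binding energy at n = 12 for He⁺ is:
E_12 = -13.6057 × 2²/12² = -0.377936111 eV
|E_12| = 0.377936111 eV

Convert to Joules:
KE = 0.377936111 eV × (1.602177 × 10⁻¹⁹ J/eV) = 6.0552054e-20 J

Using KE = ½mv²:
v = √(2·KE/m_e)
v = √(2 × 6.0552054e-20 J / 9.10938 × 10⁻³¹ kg)
v = 3.64615e+05 m/s

This is approximately 0.1216% the speed of light.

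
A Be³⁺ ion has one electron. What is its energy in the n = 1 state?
-217.691 eV

For hydrogen-like ions, the energy levels scale with Z²:
E_n = -13.6057 Z² / n² eV

For Be³⁺ (Z = 4) at n = 1:
E_1 = -13.6057 × 4² / 1²
E_1 = -13.6057 × 16 / 1
E_1 = -217.6912 / 1
E_1 = -217.691 eV

The energy is 16 times more negative than hydrogen at the same n due to the stronger nuclear charge.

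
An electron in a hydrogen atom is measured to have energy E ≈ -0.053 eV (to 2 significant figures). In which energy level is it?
n = 16

The exact energy levels follow E_n = -13.6057 eV / n².

The measured value (-0.053 eV) is reported to only 2 significant figures, so we must test candidate n values and see which one matches to that precision.

Candidate energies:
  n = 14:  E = -13.6057/14² = -0.06942 eV
  n = 15:  E = -13.6057/15² = -0.06047 eV
  n = 16:  E = -13.6057/16² = -0.05315 eV  ← matches
  n = 17:  E = -13.6057/17² = -0.04708 eV
  n = 18:  E = -13.6057/18² = -0.04199 eV

Checking against the measurement of -0.053 eV (2 sig figs), only n = 16 agrees:
E_16 = -0.05315 eV, which rounds to -0.053 eV ✓

Therefore n = 16.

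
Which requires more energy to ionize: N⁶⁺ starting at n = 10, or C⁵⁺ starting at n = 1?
C⁵⁺ at n = 1 (E = -489.805 eV)

Using E_n = -13.6057 Z² / n² eV:

N⁶⁺ (Z = 7) at n = 10:
E = -13.6057 × 7² / 10² = -13.6057 × 49 / 100 = -6.666793 eV

C⁵⁺ (Z = 6) at n = 1:
E = -13.6057 × 6² / 1² = -13.6057 × 36 / 1 = -489.805200 eV

Since -489.805200 eV < -6.666793 eV,
C⁵⁺ at n = 1 is more tightly bound (requires more energy to ionize).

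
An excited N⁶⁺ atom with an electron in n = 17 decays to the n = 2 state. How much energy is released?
164.363 eV

The energy levels are E_n = -13.6057 Z² eV / n².

Energy at n = 17: E_17 = -13.6057 × 7² / 17² = -2.306849 eV
Energy at n = 2: E_2 = -13.6057 × 7² / 2² = -166.669825 eV

For emission (electron falling to lower state), the photon energy is:
E_photon = E_17 - E_2 = |-2.306849 - (-166.669825)|
E_photon = 164.363 eV

This energy is carried away by the emitted photon.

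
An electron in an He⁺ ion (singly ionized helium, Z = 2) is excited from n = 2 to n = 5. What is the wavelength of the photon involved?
108.48394 nm

First, find the transition energy using E_n = -13.6057 Z² / n² eV:
E_2 = -13.6057 × 2² / 2² = -13.60570000 eV
E_5 = -13.6057 × 2² / 5² = -2.17691200 eV

Photon energy: |ΔE| = |E_5 - E_2| = 11.42878800 eV

Convert to wavelength using E = hc/λ with hc = 1239.84 eV·nm:
λ = hc/E = 1239.84 eV·nm / 11.42878800 eV
λ = 108.48394 nm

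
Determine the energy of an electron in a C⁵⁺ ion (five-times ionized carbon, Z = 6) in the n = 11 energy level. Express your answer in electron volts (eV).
-4.05 eV

The energy levels of a hydrogen-like atom are given by:
E_n = -13.6057 Z² / n² eV  (with Z = 6 for C⁵⁺)

For n = 11:
E_11 = -13.6057 × 6² / 11²
E_11 = -13.6057 × 36 / 121
E_11 = -4.05 eV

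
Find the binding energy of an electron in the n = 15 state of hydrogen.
0.060470 eV

The ionization energy is the energy needed to remove the electron completely (n → ∞).

For hydrogen, E_n = -13.6057 eV / n².

At n = 15: E_15 = -13.6057 / 15² = -0.060469778 eV
At n = ∞: E_∞ = 0 eV

Ionization energy = E_∞ - E_15 = 0 - (-0.060469778) = 0.060469778 eV
Ionization energy ≈ 0.060470 eV

This is also called the binding energy of the electron in state n = 15.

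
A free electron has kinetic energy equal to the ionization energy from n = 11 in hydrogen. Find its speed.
1.99e+05 m/s (or 0.066% of c)

The binding energy at n = 11 for hydrogen is:
E_11 = -13.6057/11² = -0.112444 eV
|E_11| = 0.112444 eV

Convert to Joules:
KE = 0.112444 eV × (1.602177 × 10⁻¹⁹ J/eV) = 1.8016e-20 J

Using KE = ½mv²:
v = √(2·KE/m_e)
v = √(2 × 1.8016e-20 J / 9.10938 × 10⁻³¹ kg)
v = 1.99e+05 m/s

This is approximately 0.066% the speed of light.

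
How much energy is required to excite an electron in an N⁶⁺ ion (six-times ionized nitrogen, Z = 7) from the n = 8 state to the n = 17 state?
8.11002 eV

The energy levels of a hydrogen-like atom are E_n = -13.6057 Z² eV / n².

Energy at n = 8: E_8 = -13.6057 × 7² / 8² = -10.41686406 eV
Energy at n = 17: E_17 = -13.6057 × 7² / 17² = -2.30684879 eV

The excitation energy is the difference:
ΔE = E_17 - E_8
ΔE = -2.30684879 - (-10.41686406)
ΔE = 8.11002 eV

Since this is positive, energy must be absorbed (photon absorption).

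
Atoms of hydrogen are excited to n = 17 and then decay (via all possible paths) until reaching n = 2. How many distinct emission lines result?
120

The electron can occupy levels n = 2, 3, ..., 17 during de-excitation — that is m = 17 - 2 + 1 = 16 distinct levels.

The number of distinct spectral lines equals the number of ways to choose 2 of these m levels (each pair gives one possible emission transition):

Number of lines = m(m-1)/2 = 16×15/2 = 120

These correspond to all possible transitions between the 16 levels:
17 → 16, 17 → 15, 17 → 14, 17 → 13, 17 → 12, 17 → 11, 17 → 10, 17 → 9...

Each transition produces a photon with a unique energy (and thus wavelength). This count does not depend on Z.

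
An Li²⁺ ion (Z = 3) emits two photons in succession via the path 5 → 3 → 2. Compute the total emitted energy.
25.715 eV

The energy levels of Li²⁺ are E_n = -13.6057 × 3² / n² eV.

First transition (5 → 3):
ΔE₁ = |E_3 - E_5|
ΔE₁ = |-13.605700000 - (-4.898052000)| = 8.707648 eV

Second transition (3 → 2):
ΔE₂ = |E_2 - E_3|
ΔE₂ = |-30.612825000 - (-13.605700000)| = 17.007125 eV

Total energy released:
E_total = ΔE₁ + ΔE₂ = 8.707648 + 17.007125 = 25.715 eV

Note: This equals the direct transition 5 → 2: 25.715 eV ✓
Energy is conserved regardless of the path taken.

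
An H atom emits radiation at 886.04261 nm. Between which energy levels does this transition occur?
n = 11 → n = 3

First, find the photon energy from the wavelength (hc = 1239.84 eV·nm):
E = hc/λ = 1239.84 eV·nm / 886.04261 nm = 1.3993006 eV

The energy levels of hydrogen satisfy E_n = -13.6057 / n² eV, so an emission n_i → n_f releases
ΔE = 13.6057 × (1/n_f² − 1/n_i²) eV.

Setting ΔE equal to the photon energy:
1/n_f² − 1/n_i² = 1.3993006 / 13.6057 = 0.10284665

Since 1/n_i² must be positive, we need 1/n_f² > 0.10284665, i.e. n_f ≤ 3. For each allowed n_f, solve n_i = (1/n_f² − 0.10284665)^(−1/2) and check whether it is a whole number:
  n_f = 1: 1/n_i² = 1.00000000 − 0.10284665 = 0.89715335 → n_i = 1.056  (not an integer) ✗
  n_f = 2: 1/n_i² = 0.25000000 − 0.10284665 = 0.14715335 → n_i = 2.607  (not an integer) ✗
  n_f = 3: 1/n_i² = 0.11111111 − 0.10284665 = 0.00826446 → n_i = 11.000  → integer, n_i = 11 ✓

Only n_f = 3 gives an integer upper level, n_i = 11.

The transition is from n = 11 to n = 3 (emission).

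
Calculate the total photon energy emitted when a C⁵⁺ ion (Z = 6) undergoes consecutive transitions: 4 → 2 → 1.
459.19238 eV

The energy levels of C⁵⁺ are E_n = -13.6057 × 6² / n² eV.

First transition (4 → 2):
ΔE₁ = |E_2 - E_4|
ΔE₁ = |-122.45130000000 - (-30.61282500000)| = 91.83847500 eV

Second transition (2 → 1):
ΔE₂ = |E_1 - E_2|
ΔE₂ = |-489.80520000000 - (-122.45130000000)| = 367.35390000 eV

Total energy released:
E_total = ΔE₁ + ΔE₂ = 91.83847500 + 367.35390000 = 459.19238 eV

Note: This equals the direct transition 4 → 1: 459.19238 eV ✓
Energy is conserved regardless of the path taken.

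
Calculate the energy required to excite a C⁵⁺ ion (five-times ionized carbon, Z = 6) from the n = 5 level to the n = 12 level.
16.19078 eV

The energy levels of a hydrogen-like atom are E_n = -13.6057 Z² eV / n².

Energy at n = 5: E_5 = -13.6057 × 6² / 5² = -19.59220800 eV
Energy at n = 12: E_12 = -13.6057 × 6² / 12² = -3.40142500 eV

The excitation energy is the difference:
ΔE = E_12 - E_5
ΔE = -3.40142500 - (-19.59220800)
ΔE = 16.19078 eV

Since this is positive, energy must be absorbed (photon absorption).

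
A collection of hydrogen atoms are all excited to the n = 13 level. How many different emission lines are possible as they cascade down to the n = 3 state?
55

The electron can occupy levels n = 3, 4, ..., 13 during de-excitation — that is m = 13 - 3 + 1 = 11 distinct levels.

The number of distinct spectral lines equals the number of ways to choose 2 of these m levels (each pair gives one possible emission transition):

Number of lines = m(m-1)/2 = 11×10/2 = 55

These correspond to all possible transitions between the 11 levels:
13 → 12, 13 → 11, 13 → 10, 13 → 9, 13 → 8, 13 → 7, 13 → 6, 13 → 5...

Each transition produces a photon with a unique energy (and thus wavelength). This count does not depend on Z.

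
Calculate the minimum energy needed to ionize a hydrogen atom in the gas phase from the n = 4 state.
0.8504 eV

The ionization energy is the energy needed to remove the electron completely (n → ∞).

For hydrogen, E_n = -13.6057 eV / n².

At n = 4: E_4 = -13.6057 / 4² = -0.8503563 eV
At n = ∞: E_∞ = 0 eV

Ionization energy = E_∞ - E_4 = 0 - (-0.8503563) = 0.8503563 eV
Ionization energy ≈ 0.8504 eV

This is also called the binding energy of the electron in state n = 4.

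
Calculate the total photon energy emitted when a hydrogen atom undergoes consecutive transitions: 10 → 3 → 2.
3.26537 eV

The energy levels of hydrogen are E_n = -13.6057 / n² eV.

First transition (10 → 3):
ΔE₁ = |E_3 - E_10|
ΔE₁ = |-1.51174444444 - (-0.13605700000)| = 1.37568744 eV

Second transition (3 → 2):
ΔE₂ = |E_2 - E_3|
ΔE₂ = |-3.40142500000 - (-1.51174444444)| = 1.88968056 eV

Total energy released:
E_total = ΔE₁ + ΔE₂ = 1.37568744 + 1.88968056 = 3.26537 eV

Note: This equals the direct transition 10 → 2: 3.26537 eV ✓
Energy is conserved regardless of the path taken.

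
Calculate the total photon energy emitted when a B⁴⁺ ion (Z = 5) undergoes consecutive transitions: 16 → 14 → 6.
8.120 eV

The energy levels of B⁴⁺ are E_n = -13.6057 × 5² / n² eV.

First transition (16 → 14):
ΔE₁ = |E_14 - E_16|
ΔE₁ = |-1.735420918 - (-1.328681641)| = 0.406739 eV

Second transition (14 → 6):
ΔE₂ = |E_6 - E_14|
ΔE₂ = |-9.448402778 - (-1.735420918)| = 7.712982 eV

Total energy released:
E_total = ΔE₁ + ΔE₂ = 0.406739 + 7.712982 = 8.120 eV

Note: This equals the direct transition 16 → 6: 8.120 eV ✓
Energy is conserved regardless of the path taken.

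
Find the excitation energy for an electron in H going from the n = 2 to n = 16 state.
3.348 eV

The energy levels of a hydrogen-like atom are E_n = -13.6057 eV / n².

Energy at n = 2: E_2 = -13.6057 / 2² = -3.401425 eV
Energy at n = 16: E_16 = -13.6057 / 16² = -0.053147 eV

The excitation energy is the difference:
ΔE = E_16 - E_2
ΔE = -0.053147 - (-3.401425)
ΔE = 3.348 eV

Since this is positive, energy must be absorbed (photon absorption).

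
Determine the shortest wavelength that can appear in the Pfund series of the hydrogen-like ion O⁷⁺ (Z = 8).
35.596294 nm

The series limit corresponds to the transition from n = ∞ to n = 5.
This is the highest energy (shortest wavelength) transition in the Pfund series.

E_∞ = 0 eV
E_5 = -13.6057 × 8² / 5² = -34.83059200 eV

Energy at series limit:
ΔE = E_∞ - E_5 = 0 - (-34.83059200) = 34.83059200 eV
λ = hc/E = 1239.84 eV·nm / 34.83059200 eV = 35.596294 nm

This energy equals the ionization energy from the n = 5 state of O⁷⁺.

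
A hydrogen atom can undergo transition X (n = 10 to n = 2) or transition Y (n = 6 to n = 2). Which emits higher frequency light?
10 → 2

Calculate the energy for each transition:

Transition 10 → 2:
ΔE₁ = |E_2 - E_10| = |-13.6057/2² - (-13.6057/10²)|
ΔE₁ = |-3.4014250000 - (-0.1360570000)| = 3.2653680 eV

Transition 6 → 2:
ΔE₂ = |E_2 - E_6| = |-13.6057/2² - (-13.6057/6²)|
ΔE₂ = |-3.4014250000 - (-0.3779361111)| = 3.0234889 eV

Since 3.2653680 eV > 3.0234889 eV, the transition 10 → 2 emits the more energetic photon.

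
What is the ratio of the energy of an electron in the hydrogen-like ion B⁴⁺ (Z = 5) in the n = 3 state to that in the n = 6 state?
4.000

Using E_n = -13.6057 Z² / n² eV with Z = 5:

E_3 = -13.6057 × 5² / 3² = -340.1425 / 9 = -37.793611111 eV
E_6 = -13.6057 × 5² / 6² = -340.1425 / 36 = -9.448402778 eV

The ratio is:
E_3/E_6 = (-37.793611111) / (-9.448402778)
E_3/E_6 = (-340.1425/9) / (-340.1425/36)
E_3/E_6 = 36/9
E_3/E_6 = 4.000
(Note: the Z² factors cancel in the ratio.)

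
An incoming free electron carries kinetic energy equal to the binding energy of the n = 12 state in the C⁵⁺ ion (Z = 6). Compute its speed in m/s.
1.0938e+06 m/s (or 0.3649% of c)

The binding energy at n = 12 for C⁵⁺ is:
E_12 = -13.6057 × 6²/12² = -3.4014250 eV
|E_12| = 3.4014250 eV

Convert to Joules:
KE = 3.4014250 eV × (1.602177 × 10⁻¹⁹ J/eV) = 5.449685e-19 J

Using KE = ½mv²:
v = √(2·KE/m_e)
v = √(2 × 5.449685e-19 J / 9.10938 × 10⁻³¹ kg)
v = 1.0938e+06 m/s

This is approximately 0.3649% the speed of light.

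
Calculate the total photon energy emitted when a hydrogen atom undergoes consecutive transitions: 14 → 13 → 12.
0.025 eV

The energy levels of hydrogen are E_n = -13.6057 / n² eV.

First transition (14 → 13):
ΔE₁ = |E_13 - E_14|
ΔE₁ = |-0.080507101 - (-0.069416837)| = 0.011090 eV

Second transition (13 → 12):
ΔE₂ = |E_12 - E_13|
ΔE₂ = |-0.094484028 - (-0.080507101)| = 0.013977 eV

Total energy released:
E_total = ΔE₁ + ΔE₂ = 0.011090 + 0.013977 = 0.025 eV

Note: This equals the direct transition 14 → 12: 0.025 eV ✓
Energy is conserved regardless of the path taken.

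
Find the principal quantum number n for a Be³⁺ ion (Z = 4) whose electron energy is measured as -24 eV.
n = 3

The exact energy levels follow E_n = -13.6057 Z² / n² eV with Z = 4.

The measured value (-24 eV) is reported to only 2 significant figures, so we must test candidate n values and see which one matches to that precision.

Candidate energies:
  n = 1:  E = -13.6057 × 4² / 1² = -217.69120 eV
  n = 2:  E = -13.6057 × 4² / 2² = -54.42280 eV
  n = 3:  E = -13.6057 × 4² / 3² = -24.18791 eV  ← matches
  n = 4:  E = -13.6057 × 4² / 4² = -13.60570 eV
  n = 5:  E = -13.6057 × 4² / 5² = -8.70765 eV

Checking against the measurement of -24 eV (2 sig figs), only n = 3 agrees:
E_3 = -24.18791 eV, which rounds to -24 eV ✓

Therefore n = 3.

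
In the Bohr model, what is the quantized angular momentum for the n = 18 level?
1.8982e-33 J·s (or 18ℏ)

In the Bohr model, angular momentum is quantized:
L = nℏ

where ℏ = h/(2π) = 1.054572e-34 J·s

For n = 18:
L = 18 × 1.054572e-34 J·s
L = 1.8982e-33 J·s

This can also be written as L = 18ℏ.
The angular momentum is an integer multiple of the reduced Planck constant.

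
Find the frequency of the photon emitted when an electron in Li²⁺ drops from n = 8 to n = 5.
7.2171e+14 Hz

First, find the transition energy:
E_8 = -13.6057 × 3² / 8² = -1.9133016 eV
E_5 = -13.6057 × 3² / 5² = -4.8980520 eV
|ΔE| = |E_5 - E_8| = 2.9847504 eV

Convert to Joules: E = 2.9847504 eV × (1.602177 × 10⁻¹⁹ J/eV) = 4.782098e-19 J

Using E = hf:
f = E/h = 4.782098e-19 J / (6.62607 × 10⁻³⁴ J·s)
f = 7.2171e+14 Hz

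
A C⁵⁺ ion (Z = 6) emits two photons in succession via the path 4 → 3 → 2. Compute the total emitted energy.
91.838475 eV

The energy levels of C⁵⁺ are E_n = -13.6057 × 6² / n² eV.

First transition (4 → 3):
ΔE₁ = |E_3 - E_4|
ΔE₁ = |-54.422800000000 - (-30.612825000000)| = 23.809975000 eV

Second transition (3 → 2):
ΔE₂ = |E_2 - E_3|
ΔE₂ = |-122.451300000000 - (-54.422800000000)| = 68.028500000 eV

Total energy released:
E_total = ΔE₁ + ΔE₂ = 23.809975000 + 68.028500000 = 91.838475 eV

Note: This equals the direct transition 4 → 2: 91.838475 eV ✓
Energy is conserved regardless of the path taken.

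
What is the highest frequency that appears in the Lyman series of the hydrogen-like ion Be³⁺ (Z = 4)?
5.26e+16 Hz

The series limit corresponds to the transition from n = ∞ to n = 1.
This is the highest energy (shortest wavelength) transition in the Lyman series.

E_∞ = 0 eV
E_1 = -13.6057 × 4² / 1² = -217.6912 eV

Energy at series limit:
ΔE = E_∞ - E_1 = 0 - (-217.6912) = 217.6912 eV
E = 217.6912 eV × (1.602177 × 10⁻¹⁹ J/eV) = 3.4878e-17 J
f = E/h = 3.4878e-17 J / (6.62607 × 10⁻³⁴ J·s) = 5.26e+16 Hz

This energy equals the ionization energy from the n = 1 state of Be³⁺.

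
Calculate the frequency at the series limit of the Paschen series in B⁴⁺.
9.14e+15 Hz

The series limit corresponds to the transition from n = ∞ to n = 3.
This is the highest energy (shortest wavelength) transition in the Paschen series.

E_∞ = 0 eV
E_3 = -13.6057 × 5² / 3² = -37.7936111 eV

Energy at series limit:
ΔE = E_∞ - E_3 = 0 - (-37.7936111) = 37.7936111 eV
E = 37.7936111 eV × (1.602177 × 10⁻¹⁹ J/eV) = 6.0552e-18 J
f = E/h = 6.0552e-18 J / (6.62607 × 10⁻³⁴ J·s) = 9.14e+15 Hz

This energy equals the ionization energy from the n = 3 state of B⁴⁺.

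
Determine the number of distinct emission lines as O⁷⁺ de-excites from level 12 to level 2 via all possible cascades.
55

The electron can occupy levels n = 2, 3, ..., 12 during de-excitation — that is m = 12 - 2 + 1 = 11 distinct levels.

The number of distinct spectral lines equals the number of ways to choose 2 of these m levels (each pair gives one possible emission transition):

Number of lines = m(m-1)/2 = 11×10/2 = 55

These correspond to all possible transitions between the 11 levels:
12 → 11, 12 → 10, 12 → 9, 12 → 8, 12 → 7, 12 → 6, 12 → 5, 12 → 4...

Each transition produces a photon with a unique energy (and thus wavelength). This count does not depend on Z.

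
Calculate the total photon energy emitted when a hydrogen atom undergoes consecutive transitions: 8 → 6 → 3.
1.299 eV

The energy levels of hydrogen are E_n = -13.6057 / n² eV.

First transition (8 → 6):
ΔE₁ = |E_6 - E_8|
ΔE₁ = |-0.377936111 - (-0.212589063)| = 0.165347 eV

Second transition (6 → 3):
ΔE₂ = |E_3 - E_6|
ΔE₂ = |-1.511744444 - (-0.377936111)| = 1.133808 eV

Total energy released:
E_total = ΔE₁ + ΔE₂ = 0.165347 + 1.133808 = 1.299 eV

Note: This equals the direct transition 8 → 3: 1.299 eV ✓
Energy is conserved regardless of the path taken.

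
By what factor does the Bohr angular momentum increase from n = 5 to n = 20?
4.000

In the Bohr model, L_n = nℏ, so the ratio is purely the ratio of quantum numbers:

L_20/L_5 = 20ℏ / 5ℏ = 20/5 = 4.000

The angular momentum scales linearly with n.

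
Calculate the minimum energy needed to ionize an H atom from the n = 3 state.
1.51 eV

The ionization energy is the energy needed to remove the electron completely (n → ∞).

For hydrogen, E_n = -13.6057 eV / n².

At n = 3: E_3 = -13.6057 / 3² = -1.51174 eV
At n = ∞: E_∞ = 0 eV

Ionization energy = E_∞ - E_3 = 0 - (-1.51174) = 1.51174 eV
Ionization energy ≈ 1.51 eV

This is also called the binding energy of the electron in state n = 3.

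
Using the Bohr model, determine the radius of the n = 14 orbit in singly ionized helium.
5.1859 nm (or 51.8594 Å)

The Bohr radius formula is:
r_n = n² a₀ / Z

where a₀ = 0.0529177 nm is the Bohr radius.

For He⁺ (Z = 2) at n = 14:
r_14 = 14² × 0.0529177 nm / 2
r_14 = 196 × 0.0529177 nm / 2
r_14 = 10.37187 nm / 2
r_14 = 5.1859 nm

The electron orbits at approximately 5.1859 nm from the nucleus.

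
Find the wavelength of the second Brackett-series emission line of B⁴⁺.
104.977743 nm

The lines of a series are numbered from the longest wavelength (smallest ΔE) outward; the second line is the transition from n = n_f + 2 to n_f.
The Brackett series has all transitions ending at n_f = 4.

For B⁴⁺ (Z = 5), the second line (β-line) is the jump from n = 6 to n = 4:
E_6 = -13.6057 × 5² / 6² = -9.448402778 eV
E_4 = -13.6057 × 5² / 4² = -21.258906250 eV
ΔE = E_6 - E_4 = 11.810503472 eV

λ = hc/E = 1239.84 eV·nm / 11.810503472 eV
λ = 104.977743 nm

This is the β-line of the Brackett series in B⁴⁺.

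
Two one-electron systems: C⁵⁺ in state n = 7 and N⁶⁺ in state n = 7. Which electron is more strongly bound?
N⁶⁺ at n = 7 (E = -13.60570 eV)

Using E_n = -13.6057 Z² / n² eV:

C⁵⁺ (Z = 6) at n = 7:
E = -13.6057 × 6² / 7² = -13.6057 × 36 / 49 = -9.99602449 eV

N⁶⁺ (Z = 7) at n = 7:
E = -13.6057 × 7² / 7² = -13.6057 × 49 / 49 = -13.60570000 eV

Since -13.60570000 eV < -9.99602449 eV,
N⁶⁺ at n = 7 is more tightly bound (requires more energy to ionize).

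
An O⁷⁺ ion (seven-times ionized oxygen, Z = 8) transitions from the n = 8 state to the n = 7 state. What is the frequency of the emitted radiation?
1.0071e+15 Hz

First, find the transition energy:
E_8 = -13.6057 × 8² / 8² = -13.6057000 eV
E_7 = -13.6057 × 8² / 7² = -17.7707102 eV
|ΔE| = |E_7 - E_8| = 4.1650102 eV

Convert to Joules: E = 4.1650102 eV × (1.602177 × 10⁻¹⁹ J/eV) = 6.673084e-19 J

Using E = hf:
f = E/h = 6.673084e-19 J / (6.62607 × 10⁻³⁴ J·s)
f = 1.0071e+15 Hz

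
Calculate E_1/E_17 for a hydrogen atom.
289.00

Using E_n = -13.6057 Z² / n² eV with Z = 1:

E_1 = -13.6057 / 1² = -13.6057 / 1 = -13.60570000 eV
E_17 = -13.6057 / 17² = -13.6057 / 289 = -0.04707855 eV

The ratio is:
E_1/E_17 = (-13.60570000) / (-0.04707855)
E_1/E_17 = (-13.6057/1) / (-13.6057/289)
E_1/E_17 = 289/1
E_1/E_17 = 289.00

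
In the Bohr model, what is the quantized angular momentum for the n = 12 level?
1.2655e-33 J·s (or 12ℏ)

In the Bohr model, angular momentum is quantized:
L = nℏ

where ℏ = h/(2π) = 1.054572e-34 J·s

For n = 12:
L = 12 × 1.054572e-34 J·s
L = 1.2655e-33 J·s

This can also be written as L = 12ℏ.
The angular momentum is an integer multiple of the reduced Planck constant.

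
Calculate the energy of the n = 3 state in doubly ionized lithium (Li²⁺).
-13.605700 eV

For hydrogen-like ions, the energy levels scale with Z²:
E_n = -13.6057 Z² / n² eV

For Li²⁺ (Z = 3) at n = 3:
E_3 = -13.6057 × 3² / 3²
E_3 = -13.6057 × 9 / 9
E_3 = -122.4513 / 9
E_3 = -13.605700 eV

The energy is 9 times more negative than hydrogen at the same n due to the stronger nuclear charge.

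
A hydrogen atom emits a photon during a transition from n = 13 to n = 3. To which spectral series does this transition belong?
Paschen series

The spectral series in hydrogen are named based on the final (lower) energy level:
- Lyman series: n_final = 1 (ultraviolet)
- Balmer series: n_final = 2 (visible/near-UV)
- Paschen series: n_final = 3 (infrared)
- Brackett series: n_final = 4 (infrared)
- Pfund series: n_final = 5 (far infrared)

Since this transition ends at n = 3, it belongs to the Paschen series.

For reference, this 13 → 3 line has photon energy
ΔE = 13.6057 eV × (1/3² - 1/13²) = 1.43123734 eV,
corresponding to wavelength λ = hc/ΔE = 1239.84 eV·nm / 1.43123734 eV = 866.2714 nm in the infrared region.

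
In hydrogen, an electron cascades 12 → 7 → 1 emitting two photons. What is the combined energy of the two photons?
13.51 eV

The energy levels of hydrogen are E_n = -13.6057 / n² eV.

First transition (12 → 7):
ΔE₁ = |E_7 - E_12|
ΔE₁ = |-0.27766735 - (-0.09448403)| = 0.18318 eV

Second transition (7 → 1):
ΔE₂ = |E_1 - E_7|
ΔE₂ = |-13.60570000 - (-0.27766735)| = 13.32803 eV

Total energy released:
E_total = ΔE₁ + ΔE₂ = 0.18318 + 13.32803 = 13.51 eV

Note: This equals the direct transition 12 → 1: 13.51 eV ✓
Energy is conserved regardless of the path taken.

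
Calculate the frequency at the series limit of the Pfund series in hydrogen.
1.32e+14 Hz

The series limit corresponds to the transition from n = ∞ to n = 5.
This is the highest energy (shortest wavelength) transition in the Pfund series.

E_∞ = 0 eV
E_5 = -13.6057 / 5² = -0.544228 eV

Energy at series limit:
ΔE = E_∞ - E_5 = 0 - (-0.544228) = 0.544228 eV
E = 0.544228 eV × (1.602177 × 10⁻¹⁹ J/eV) = 8.7195e-20 J
f = E/h = 8.7195e-20 J / (6.62607 × 10⁻³⁴ J·s) = 1.32e+14 Hz

This energy equals the ionization energy from the n = 5 state of hydrogen.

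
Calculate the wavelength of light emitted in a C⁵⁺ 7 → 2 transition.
11.02518 nm

First, find the transition energy using E_n = -13.6057 Z² / n² eV:
E_7 = -13.6057 × 6² / 7² = -9.9960245 eV
E_2 = -13.6057 × 6² / 2² = -122.4513000 eV

Photon energy: |ΔE| = |E_2 - E_7| = 112.4552755 eV

Convert to wavelength using E = hc/λ with hc = 1239.84 eV·nm:
λ = hc/E = 1239.84 eV·nm / 112.4552755 eV
λ = 11.02518 nm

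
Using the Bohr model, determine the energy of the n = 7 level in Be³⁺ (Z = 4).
-4.443 eV

For hydrogen-like ions, the energy levels scale with Z²:
E_n = -13.6057 Z² / n² eV

For Be³⁺ (Z = 4) at n = 7:
E_7 = -13.6057 × 4² / 7²
E_7 = -13.6057 × 16 / 49
E_7 = -217.6912 / 49
E_7 = -4.443 eV

The energy is 16 times more negative than hydrogen at the same n due to the stronger nuclear charge.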